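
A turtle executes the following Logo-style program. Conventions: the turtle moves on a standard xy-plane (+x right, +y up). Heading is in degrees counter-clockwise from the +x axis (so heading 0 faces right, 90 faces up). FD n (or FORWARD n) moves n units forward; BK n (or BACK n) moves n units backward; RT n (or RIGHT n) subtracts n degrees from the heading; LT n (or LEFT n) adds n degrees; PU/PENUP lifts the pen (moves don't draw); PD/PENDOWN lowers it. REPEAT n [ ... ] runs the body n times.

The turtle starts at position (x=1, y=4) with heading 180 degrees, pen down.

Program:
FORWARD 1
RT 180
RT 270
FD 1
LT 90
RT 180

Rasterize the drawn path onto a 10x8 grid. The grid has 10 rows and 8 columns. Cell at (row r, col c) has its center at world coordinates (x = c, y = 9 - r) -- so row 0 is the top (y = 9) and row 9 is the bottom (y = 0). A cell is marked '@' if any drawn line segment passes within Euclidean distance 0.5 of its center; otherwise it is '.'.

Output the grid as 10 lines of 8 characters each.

Segment 0: (1,4) -> (0,4)
Segment 1: (0,4) -> (-0,5)

Answer: ........
........
........
........
@.......
@@......
........
........
........
........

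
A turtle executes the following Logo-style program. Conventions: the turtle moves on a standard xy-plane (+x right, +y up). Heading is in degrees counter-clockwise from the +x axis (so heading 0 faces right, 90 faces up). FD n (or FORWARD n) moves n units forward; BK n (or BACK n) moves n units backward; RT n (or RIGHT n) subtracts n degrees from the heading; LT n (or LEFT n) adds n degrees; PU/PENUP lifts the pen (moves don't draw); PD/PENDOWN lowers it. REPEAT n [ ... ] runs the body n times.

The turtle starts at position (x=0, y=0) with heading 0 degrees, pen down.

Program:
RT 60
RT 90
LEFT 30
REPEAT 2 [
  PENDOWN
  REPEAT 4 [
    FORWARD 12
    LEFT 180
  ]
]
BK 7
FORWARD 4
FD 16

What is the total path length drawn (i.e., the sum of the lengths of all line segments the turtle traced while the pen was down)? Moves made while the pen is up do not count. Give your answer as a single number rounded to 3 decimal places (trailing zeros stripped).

Answer: 123

Derivation:
Executing turtle program step by step:
Start: pos=(0,0), heading=0, pen down
RT 60: heading 0 -> 300
RT 90: heading 300 -> 210
LT 30: heading 210 -> 240
REPEAT 2 [
  -- iteration 1/2 --
  PD: pen down
  REPEAT 4 [
    -- iteration 1/4 --
    FD 12: (0,0) -> (-6,-10.392) [heading=240, draw]
    LT 180: heading 240 -> 60
    -- iteration 2/4 --
    FD 12: (-6,-10.392) -> (0,0) [heading=60, draw]
    LT 180: heading 60 -> 240
    -- iteration 3/4 --
    FD 12: (0,0) -> (-6,-10.392) [heading=240, draw]
    LT 180: heading 240 -> 60
    -- iteration 4/4 --
    FD 12: (-6,-10.392) -> (0,0) [heading=60, draw]
    LT 180: heading 60 -> 240
  ]
  -- iteration 2/2 --
  PD: pen down
  REPEAT 4 [
    -- iteration 1/4 --
    FD 12: (0,0) -> (-6,-10.392) [heading=240, draw]
    LT 180: heading 240 -> 60
    -- iteration 2/4 --
    FD 12: (-6,-10.392) -> (0,0) [heading=60, draw]
    LT 180: heading 60 -> 240
    -- iteration 3/4 --
    FD 12: (0,0) -> (-6,-10.392) [heading=240, draw]
    LT 180: heading 240 -> 60
    -- iteration 4/4 --
    FD 12: (-6,-10.392) -> (0,0) [heading=60, draw]
    LT 180: heading 60 -> 240
  ]
]
BK 7: (0,0) -> (3.5,6.062) [heading=240, draw]
FD 4: (3.5,6.062) -> (1.5,2.598) [heading=240, draw]
FD 16: (1.5,2.598) -> (-6.5,-11.258) [heading=240, draw]
Final: pos=(-6.5,-11.258), heading=240, 11 segment(s) drawn

Segment lengths:
  seg 1: (0,0) -> (-6,-10.392), length = 12
  seg 2: (-6,-10.392) -> (0,0), length = 12
  seg 3: (0,0) -> (-6,-10.392), length = 12
  seg 4: (-6,-10.392) -> (0,0), length = 12
  seg 5: (0,0) -> (-6,-10.392), length = 12
  seg 6: (-6,-10.392) -> (0,0), length = 12
  seg 7: (0,0) -> (-6,-10.392), length = 12
  seg 8: (-6,-10.392) -> (0,0), length = 12
  seg 9: (0,0) -> (3.5,6.062), length = 7
  seg 10: (3.5,6.062) -> (1.5,2.598), length = 4
  seg 11: (1.5,2.598) -> (-6.5,-11.258), length = 16
Total = 123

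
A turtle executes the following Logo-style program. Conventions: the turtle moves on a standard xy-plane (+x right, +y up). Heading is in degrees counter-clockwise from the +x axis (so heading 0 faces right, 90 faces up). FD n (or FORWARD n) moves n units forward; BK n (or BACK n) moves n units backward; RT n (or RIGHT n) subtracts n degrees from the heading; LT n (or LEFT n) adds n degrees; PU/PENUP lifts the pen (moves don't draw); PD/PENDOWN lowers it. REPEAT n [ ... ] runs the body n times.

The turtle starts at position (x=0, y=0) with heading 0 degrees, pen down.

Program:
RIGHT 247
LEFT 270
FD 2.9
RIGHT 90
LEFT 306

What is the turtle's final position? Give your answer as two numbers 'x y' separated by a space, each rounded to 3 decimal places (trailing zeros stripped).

Executing turtle program step by step:
Start: pos=(0,0), heading=0, pen down
RT 247: heading 0 -> 113
LT 270: heading 113 -> 23
FD 2.9: (0,0) -> (2.669,1.133) [heading=23, draw]
RT 90: heading 23 -> 293
LT 306: heading 293 -> 239
Final: pos=(2.669,1.133), heading=239, 1 segment(s) drawn

Answer: 2.669 1.133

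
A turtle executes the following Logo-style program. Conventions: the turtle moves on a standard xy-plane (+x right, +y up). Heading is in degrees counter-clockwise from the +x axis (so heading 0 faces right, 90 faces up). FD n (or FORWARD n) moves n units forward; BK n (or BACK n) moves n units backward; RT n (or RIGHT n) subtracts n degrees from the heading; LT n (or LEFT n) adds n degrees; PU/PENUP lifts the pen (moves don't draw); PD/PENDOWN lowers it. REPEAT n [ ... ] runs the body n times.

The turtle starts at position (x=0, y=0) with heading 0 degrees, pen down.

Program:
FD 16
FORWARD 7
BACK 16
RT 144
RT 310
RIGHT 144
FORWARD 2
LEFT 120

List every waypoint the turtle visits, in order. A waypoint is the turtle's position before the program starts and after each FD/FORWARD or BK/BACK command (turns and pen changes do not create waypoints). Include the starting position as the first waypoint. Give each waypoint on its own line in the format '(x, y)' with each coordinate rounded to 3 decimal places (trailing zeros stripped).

Answer: (0, 0)
(16, 0)
(23, 0)
(7, 0)
(5.94, 1.696)

Derivation:
Executing turtle program step by step:
Start: pos=(0,0), heading=0, pen down
FD 16: (0,0) -> (16,0) [heading=0, draw]
FD 7: (16,0) -> (23,0) [heading=0, draw]
BK 16: (23,0) -> (7,0) [heading=0, draw]
RT 144: heading 0 -> 216
RT 310: heading 216 -> 266
RT 144: heading 266 -> 122
FD 2: (7,0) -> (5.94,1.696) [heading=122, draw]
LT 120: heading 122 -> 242
Final: pos=(5.94,1.696), heading=242, 4 segment(s) drawn
Waypoints (5 total):
(0, 0)
(16, 0)
(23, 0)
(7, 0)
(5.94, 1.696)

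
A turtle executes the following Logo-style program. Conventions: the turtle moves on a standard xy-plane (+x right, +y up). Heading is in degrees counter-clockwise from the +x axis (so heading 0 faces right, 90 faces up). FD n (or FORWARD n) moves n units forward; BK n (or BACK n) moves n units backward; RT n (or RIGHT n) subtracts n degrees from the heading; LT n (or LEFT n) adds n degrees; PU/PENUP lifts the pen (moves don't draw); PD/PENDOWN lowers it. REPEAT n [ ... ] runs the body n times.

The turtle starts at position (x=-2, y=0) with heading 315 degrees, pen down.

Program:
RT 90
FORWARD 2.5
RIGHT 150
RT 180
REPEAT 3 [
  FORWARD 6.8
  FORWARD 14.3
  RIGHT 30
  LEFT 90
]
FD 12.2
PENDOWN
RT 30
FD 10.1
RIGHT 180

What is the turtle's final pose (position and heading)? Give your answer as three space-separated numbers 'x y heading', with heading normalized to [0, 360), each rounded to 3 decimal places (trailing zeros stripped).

Executing turtle program step by step:
Start: pos=(-2,0), heading=315, pen down
RT 90: heading 315 -> 225
FD 2.5: (-2,0) -> (-3.768,-1.768) [heading=225, draw]
RT 150: heading 225 -> 75
RT 180: heading 75 -> 255
REPEAT 3 [
  -- iteration 1/3 --
  FD 6.8: (-3.768,-1.768) -> (-5.528,-8.336) [heading=255, draw]
  FD 14.3: (-5.528,-8.336) -> (-9.229,-22.149) [heading=255, draw]
  RT 30: heading 255 -> 225
  LT 90: heading 225 -> 315
  -- iteration 2/3 --
  FD 6.8: (-9.229,-22.149) -> (-4.421,-26.957) [heading=315, draw]
  FD 14.3: (-4.421,-26.957) -> (5.691,-37.069) [heading=315, draw]
  RT 30: heading 315 -> 285
  LT 90: heading 285 -> 15
  -- iteration 3/3 --
  FD 6.8: (5.691,-37.069) -> (12.259,-35.309) [heading=15, draw]
  FD 14.3: (12.259,-35.309) -> (26.072,-31.608) [heading=15, draw]
  RT 30: heading 15 -> 345
  LT 90: heading 345 -> 75
]
FD 12.2: (26.072,-31.608) -> (29.23,-19.823) [heading=75, draw]
PD: pen down
RT 30: heading 75 -> 45
FD 10.1: (29.23,-19.823) -> (36.372,-12.682) [heading=45, draw]
RT 180: heading 45 -> 225
Final: pos=(36.372,-12.682), heading=225, 9 segment(s) drawn

Answer: 36.372 -12.682 225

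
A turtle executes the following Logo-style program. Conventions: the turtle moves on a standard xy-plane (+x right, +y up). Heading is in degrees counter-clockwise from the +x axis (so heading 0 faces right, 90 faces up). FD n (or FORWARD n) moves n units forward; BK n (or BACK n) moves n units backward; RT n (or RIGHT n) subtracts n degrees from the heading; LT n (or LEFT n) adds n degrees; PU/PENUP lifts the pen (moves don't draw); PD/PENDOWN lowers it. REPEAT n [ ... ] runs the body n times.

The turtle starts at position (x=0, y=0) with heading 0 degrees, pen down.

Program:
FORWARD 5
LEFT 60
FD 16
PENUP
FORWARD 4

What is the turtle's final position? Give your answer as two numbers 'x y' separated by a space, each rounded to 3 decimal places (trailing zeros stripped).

Answer: 15 17.321

Derivation:
Executing turtle program step by step:
Start: pos=(0,0), heading=0, pen down
FD 5: (0,0) -> (5,0) [heading=0, draw]
LT 60: heading 0 -> 60
FD 16: (5,0) -> (13,13.856) [heading=60, draw]
PU: pen up
FD 4: (13,13.856) -> (15,17.321) [heading=60, move]
Final: pos=(15,17.321), heading=60, 2 segment(s) drawn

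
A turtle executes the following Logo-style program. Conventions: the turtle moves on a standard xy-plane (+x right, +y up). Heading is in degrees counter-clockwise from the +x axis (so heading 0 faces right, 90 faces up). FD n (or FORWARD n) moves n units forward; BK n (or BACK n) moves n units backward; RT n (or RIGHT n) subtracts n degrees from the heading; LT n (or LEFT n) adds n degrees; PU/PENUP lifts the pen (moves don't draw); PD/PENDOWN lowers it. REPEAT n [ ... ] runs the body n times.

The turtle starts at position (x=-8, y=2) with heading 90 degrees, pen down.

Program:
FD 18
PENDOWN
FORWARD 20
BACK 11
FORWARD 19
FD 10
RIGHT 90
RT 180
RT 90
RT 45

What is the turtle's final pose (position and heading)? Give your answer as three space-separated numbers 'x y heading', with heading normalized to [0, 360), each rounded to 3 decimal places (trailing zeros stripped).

Answer: -8 58 45

Derivation:
Executing turtle program step by step:
Start: pos=(-8,2), heading=90, pen down
FD 18: (-8,2) -> (-8,20) [heading=90, draw]
PD: pen down
FD 20: (-8,20) -> (-8,40) [heading=90, draw]
BK 11: (-8,40) -> (-8,29) [heading=90, draw]
FD 19: (-8,29) -> (-8,48) [heading=90, draw]
FD 10: (-8,48) -> (-8,58) [heading=90, draw]
RT 90: heading 90 -> 0
RT 180: heading 0 -> 180
RT 90: heading 180 -> 90
RT 45: heading 90 -> 45
Final: pos=(-8,58), heading=45, 5 segment(s) drawn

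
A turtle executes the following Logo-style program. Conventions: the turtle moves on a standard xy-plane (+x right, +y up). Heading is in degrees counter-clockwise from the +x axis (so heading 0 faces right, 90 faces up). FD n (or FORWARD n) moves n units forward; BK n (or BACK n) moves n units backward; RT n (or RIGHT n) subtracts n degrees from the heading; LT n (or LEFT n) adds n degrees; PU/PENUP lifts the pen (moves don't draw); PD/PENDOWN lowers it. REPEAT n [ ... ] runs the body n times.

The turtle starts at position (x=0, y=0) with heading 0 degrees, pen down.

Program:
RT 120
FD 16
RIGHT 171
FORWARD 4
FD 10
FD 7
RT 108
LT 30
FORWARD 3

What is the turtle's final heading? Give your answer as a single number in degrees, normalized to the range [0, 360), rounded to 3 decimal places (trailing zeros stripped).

Answer: 351

Derivation:
Executing turtle program step by step:
Start: pos=(0,0), heading=0, pen down
RT 120: heading 0 -> 240
FD 16: (0,0) -> (-8,-13.856) [heading=240, draw]
RT 171: heading 240 -> 69
FD 4: (-8,-13.856) -> (-6.567,-10.122) [heading=69, draw]
FD 10: (-6.567,-10.122) -> (-2.983,-0.786) [heading=69, draw]
FD 7: (-2.983,-0.786) -> (-0.474,5.749) [heading=69, draw]
RT 108: heading 69 -> 321
LT 30: heading 321 -> 351
FD 3: (-0.474,5.749) -> (2.489,5.279) [heading=351, draw]
Final: pos=(2.489,5.279), heading=351, 5 segment(s) drawn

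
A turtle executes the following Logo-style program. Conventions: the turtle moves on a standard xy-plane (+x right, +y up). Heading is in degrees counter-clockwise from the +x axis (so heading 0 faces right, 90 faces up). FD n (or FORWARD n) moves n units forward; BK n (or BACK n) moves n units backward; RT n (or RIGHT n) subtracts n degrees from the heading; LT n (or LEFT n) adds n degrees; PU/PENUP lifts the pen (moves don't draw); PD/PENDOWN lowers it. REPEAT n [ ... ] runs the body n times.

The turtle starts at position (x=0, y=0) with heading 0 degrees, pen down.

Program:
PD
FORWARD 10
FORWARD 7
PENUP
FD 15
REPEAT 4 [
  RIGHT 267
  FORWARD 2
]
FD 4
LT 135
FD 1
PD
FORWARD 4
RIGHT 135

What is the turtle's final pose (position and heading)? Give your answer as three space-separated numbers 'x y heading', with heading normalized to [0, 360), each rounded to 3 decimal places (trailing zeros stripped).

Executing turtle program step by step:
Start: pos=(0,0), heading=0, pen down
PD: pen down
FD 10: (0,0) -> (10,0) [heading=0, draw]
FD 7: (10,0) -> (17,0) [heading=0, draw]
PU: pen up
FD 15: (17,0) -> (32,0) [heading=0, move]
REPEAT 4 [
  -- iteration 1/4 --
  RT 267: heading 0 -> 93
  FD 2: (32,0) -> (31.895,1.997) [heading=93, move]
  -- iteration 2/4 --
  RT 267: heading 93 -> 186
  FD 2: (31.895,1.997) -> (29.906,1.788) [heading=186, move]
  -- iteration 3/4 --
  RT 267: heading 186 -> 279
  FD 2: (29.906,1.788) -> (30.219,-0.187) [heading=279, move]
  -- iteration 4/4 --
  RT 267: heading 279 -> 12
  FD 2: (30.219,-0.187) -> (32.175,0.229) [heading=12, move]
]
FD 4: (32.175,0.229) -> (36.088,1.06) [heading=12, move]
LT 135: heading 12 -> 147
FD 1: (36.088,1.06) -> (35.249,1.605) [heading=147, move]
PD: pen down
FD 4: (35.249,1.605) -> (31.895,3.783) [heading=147, draw]
RT 135: heading 147 -> 12
Final: pos=(31.895,3.783), heading=12, 3 segment(s) drawn

Answer: 31.895 3.783 12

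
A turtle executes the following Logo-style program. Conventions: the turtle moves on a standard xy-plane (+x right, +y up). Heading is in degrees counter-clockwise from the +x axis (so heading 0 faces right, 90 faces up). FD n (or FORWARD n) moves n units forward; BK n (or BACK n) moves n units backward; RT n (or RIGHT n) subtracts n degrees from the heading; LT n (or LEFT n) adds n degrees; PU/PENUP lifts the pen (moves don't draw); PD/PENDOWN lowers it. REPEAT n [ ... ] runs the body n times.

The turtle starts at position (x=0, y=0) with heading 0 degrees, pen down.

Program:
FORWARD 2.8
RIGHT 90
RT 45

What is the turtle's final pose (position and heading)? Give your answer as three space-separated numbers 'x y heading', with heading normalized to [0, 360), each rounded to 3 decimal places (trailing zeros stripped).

Answer: 2.8 0 225

Derivation:
Executing turtle program step by step:
Start: pos=(0,0), heading=0, pen down
FD 2.8: (0,0) -> (2.8,0) [heading=0, draw]
RT 90: heading 0 -> 270
RT 45: heading 270 -> 225
Final: pos=(2.8,0), heading=225, 1 segment(s) drawn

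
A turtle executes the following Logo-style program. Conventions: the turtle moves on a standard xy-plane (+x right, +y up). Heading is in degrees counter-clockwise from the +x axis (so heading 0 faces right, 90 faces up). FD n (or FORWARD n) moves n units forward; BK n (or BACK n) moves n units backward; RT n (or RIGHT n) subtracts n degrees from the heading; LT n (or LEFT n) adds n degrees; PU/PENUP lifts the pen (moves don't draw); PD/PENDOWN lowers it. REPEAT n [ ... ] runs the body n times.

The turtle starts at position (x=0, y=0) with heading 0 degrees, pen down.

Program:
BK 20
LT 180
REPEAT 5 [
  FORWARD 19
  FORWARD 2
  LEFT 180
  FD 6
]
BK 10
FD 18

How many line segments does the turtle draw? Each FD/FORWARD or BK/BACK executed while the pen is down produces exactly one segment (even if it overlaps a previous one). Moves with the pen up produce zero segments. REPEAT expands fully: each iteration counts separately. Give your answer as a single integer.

Executing turtle program step by step:
Start: pos=(0,0), heading=0, pen down
BK 20: (0,0) -> (-20,0) [heading=0, draw]
LT 180: heading 0 -> 180
REPEAT 5 [
  -- iteration 1/5 --
  FD 19: (-20,0) -> (-39,0) [heading=180, draw]
  FD 2: (-39,0) -> (-41,0) [heading=180, draw]
  LT 180: heading 180 -> 0
  FD 6: (-41,0) -> (-35,0) [heading=0, draw]
  -- iteration 2/5 --
  FD 19: (-35,0) -> (-16,0) [heading=0, draw]
  FD 2: (-16,0) -> (-14,0) [heading=0, draw]
  LT 180: heading 0 -> 180
  FD 6: (-14,0) -> (-20,0) [heading=180, draw]
  -- iteration 3/5 --
  FD 19: (-20,0) -> (-39,0) [heading=180, draw]
  FD 2: (-39,0) -> (-41,0) [heading=180, draw]
  LT 180: heading 180 -> 0
  FD 6: (-41,0) -> (-35,0) [heading=0, draw]
  -- iteration 4/5 --
  FD 19: (-35,0) -> (-16,0) [heading=0, draw]
  FD 2: (-16,0) -> (-14,0) [heading=0, draw]
  LT 180: heading 0 -> 180
  FD 6: (-14,0) -> (-20,0) [heading=180, draw]
  -- iteration 5/5 --
  FD 19: (-20,0) -> (-39,0) [heading=180, draw]
  FD 2: (-39,0) -> (-41,0) [heading=180, draw]
  LT 180: heading 180 -> 0
  FD 6: (-41,0) -> (-35,0) [heading=0, draw]
]
BK 10: (-35,0) -> (-45,0) [heading=0, draw]
FD 18: (-45,0) -> (-27,0) [heading=0, draw]
Final: pos=(-27,0), heading=0, 18 segment(s) drawn
Segments drawn: 18

Answer: 18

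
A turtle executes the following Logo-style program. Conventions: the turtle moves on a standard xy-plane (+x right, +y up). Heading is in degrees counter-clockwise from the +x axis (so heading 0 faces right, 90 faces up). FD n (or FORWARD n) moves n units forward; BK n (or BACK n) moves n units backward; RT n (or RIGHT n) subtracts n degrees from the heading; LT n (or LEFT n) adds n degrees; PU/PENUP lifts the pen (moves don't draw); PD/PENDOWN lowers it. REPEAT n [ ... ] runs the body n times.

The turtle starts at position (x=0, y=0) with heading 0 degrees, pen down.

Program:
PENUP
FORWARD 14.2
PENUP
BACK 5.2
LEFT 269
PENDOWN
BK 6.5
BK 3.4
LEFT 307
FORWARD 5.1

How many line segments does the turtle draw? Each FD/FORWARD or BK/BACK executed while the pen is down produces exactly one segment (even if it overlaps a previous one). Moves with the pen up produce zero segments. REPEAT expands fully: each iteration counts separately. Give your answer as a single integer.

Answer: 3

Derivation:
Executing turtle program step by step:
Start: pos=(0,0), heading=0, pen down
PU: pen up
FD 14.2: (0,0) -> (14.2,0) [heading=0, move]
PU: pen up
BK 5.2: (14.2,0) -> (9,0) [heading=0, move]
LT 269: heading 0 -> 269
PD: pen down
BK 6.5: (9,0) -> (9.113,6.499) [heading=269, draw]
BK 3.4: (9.113,6.499) -> (9.173,9.898) [heading=269, draw]
LT 307: heading 269 -> 216
FD 5.1: (9.173,9.898) -> (5.047,6.901) [heading=216, draw]
Final: pos=(5.047,6.901), heading=216, 3 segment(s) drawn
Segments drawn: 3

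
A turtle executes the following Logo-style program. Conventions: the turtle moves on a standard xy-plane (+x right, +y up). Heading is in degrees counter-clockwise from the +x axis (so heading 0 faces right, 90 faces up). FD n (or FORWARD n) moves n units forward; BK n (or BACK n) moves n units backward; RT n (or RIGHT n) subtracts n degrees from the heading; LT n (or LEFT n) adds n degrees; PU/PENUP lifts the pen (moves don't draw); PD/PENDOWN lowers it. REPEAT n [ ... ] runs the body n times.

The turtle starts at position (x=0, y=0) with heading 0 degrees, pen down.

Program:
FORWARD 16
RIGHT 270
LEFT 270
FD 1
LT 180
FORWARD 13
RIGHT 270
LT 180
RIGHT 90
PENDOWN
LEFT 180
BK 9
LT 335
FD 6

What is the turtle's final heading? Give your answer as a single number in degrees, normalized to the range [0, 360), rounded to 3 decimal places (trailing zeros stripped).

Answer: 155

Derivation:
Executing turtle program step by step:
Start: pos=(0,0), heading=0, pen down
FD 16: (0,0) -> (16,0) [heading=0, draw]
RT 270: heading 0 -> 90
LT 270: heading 90 -> 0
FD 1: (16,0) -> (17,0) [heading=0, draw]
LT 180: heading 0 -> 180
FD 13: (17,0) -> (4,0) [heading=180, draw]
RT 270: heading 180 -> 270
LT 180: heading 270 -> 90
RT 90: heading 90 -> 0
PD: pen down
LT 180: heading 0 -> 180
BK 9: (4,0) -> (13,0) [heading=180, draw]
LT 335: heading 180 -> 155
FD 6: (13,0) -> (7.562,2.536) [heading=155, draw]
Final: pos=(7.562,2.536), heading=155, 5 segment(s) drawn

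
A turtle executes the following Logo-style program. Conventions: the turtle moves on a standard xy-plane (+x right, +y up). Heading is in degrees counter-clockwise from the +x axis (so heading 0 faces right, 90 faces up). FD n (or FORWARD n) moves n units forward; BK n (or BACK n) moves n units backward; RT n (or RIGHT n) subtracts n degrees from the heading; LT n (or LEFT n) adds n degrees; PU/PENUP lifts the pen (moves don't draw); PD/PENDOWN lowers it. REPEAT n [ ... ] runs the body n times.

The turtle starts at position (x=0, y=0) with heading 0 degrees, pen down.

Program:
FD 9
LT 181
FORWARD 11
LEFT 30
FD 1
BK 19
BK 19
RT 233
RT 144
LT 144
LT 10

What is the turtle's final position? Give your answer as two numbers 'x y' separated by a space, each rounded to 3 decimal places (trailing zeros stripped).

Executing turtle program step by step:
Start: pos=(0,0), heading=0, pen down
FD 9: (0,0) -> (9,0) [heading=0, draw]
LT 181: heading 0 -> 181
FD 11: (9,0) -> (-1.998,-0.192) [heading=181, draw]
LT 30: heading 181 -> 211
FD 1: (-1.998,-0.192) -> (-2.855,-0.707) [heading=211, draw]
BK 19: (-2.855,-0.707) -> (13.431,9.079) [heading=211, draw]
BK 19: (13.431,9.079) -> (29.717,18.864) [heading=211, draw]
RT 233: heading 211 -> 338
RT 144: heading 338 -> 194
LT 144: heading 194 -> 338
LT 10: heading 338 -> 348
Final: pos=(29.717,18.864), heading=348, 5 segment(s) drawn

Answer: 29.717 18.864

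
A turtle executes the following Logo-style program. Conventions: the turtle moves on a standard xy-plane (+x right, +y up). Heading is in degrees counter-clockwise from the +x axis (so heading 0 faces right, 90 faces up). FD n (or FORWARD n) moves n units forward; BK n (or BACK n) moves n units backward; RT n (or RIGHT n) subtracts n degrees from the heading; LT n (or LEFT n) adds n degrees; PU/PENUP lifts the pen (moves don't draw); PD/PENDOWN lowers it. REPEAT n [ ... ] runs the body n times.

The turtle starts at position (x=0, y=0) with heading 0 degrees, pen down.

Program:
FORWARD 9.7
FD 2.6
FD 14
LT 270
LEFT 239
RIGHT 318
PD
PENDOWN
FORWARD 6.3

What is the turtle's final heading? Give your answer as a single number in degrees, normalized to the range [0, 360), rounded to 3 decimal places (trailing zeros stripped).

Answer: 191

Derivation:
Executing turtle program step by step:
Start: pos=(0,0), heading=0, pen down
FD 9.7: (0,0) -> (9.7,0) [heading=0, draw]
FD 2.6: (9.7,0) -> (12.3,0) [heading=0, draw]
FD 14: (12.3,0) -> (26.3,0) [heading=0, draw]
LT 270: heading 0 -> 270
LT 239: heading 270 -> 149
RT 318: heading 149 -> 191
PD: pen down
PD: pen down
FD 6.3: (26.3,0) -> (20.116,-1.202) [heading=191, draw]
Final: pos=(20.116,-1.202), heading=191, 4 segment(s) drawn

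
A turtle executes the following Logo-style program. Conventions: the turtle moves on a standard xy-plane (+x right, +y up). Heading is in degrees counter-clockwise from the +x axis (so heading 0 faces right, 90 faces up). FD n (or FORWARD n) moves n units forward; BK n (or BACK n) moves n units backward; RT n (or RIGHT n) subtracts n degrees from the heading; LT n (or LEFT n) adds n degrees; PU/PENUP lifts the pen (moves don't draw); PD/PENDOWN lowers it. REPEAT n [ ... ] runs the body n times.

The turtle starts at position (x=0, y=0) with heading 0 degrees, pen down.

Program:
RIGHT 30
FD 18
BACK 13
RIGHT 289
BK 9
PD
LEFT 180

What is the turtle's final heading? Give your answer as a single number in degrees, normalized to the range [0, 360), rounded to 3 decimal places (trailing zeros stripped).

Executing turtle program step by step:
Start: pos=(0,0), heading=0, pen down
RT 30: heading 0 -> 330
FD 18: (0,0) -> (15.588,-9) [heading=330, draw]
BK 13: (15.588,-9) -> (4.33,-2.5) [heading=330, draw]
RT 289: heading 330 -> 41
BK 9: (4.33,-2.5) -> (-2.462,-8.405) [heading=41, draw]
PD: pen down
LT 180: heading 41 -> 221
Final: pos=(-2.462,-8.405), heading=221, 3 segment(s) drawn

Answer: 221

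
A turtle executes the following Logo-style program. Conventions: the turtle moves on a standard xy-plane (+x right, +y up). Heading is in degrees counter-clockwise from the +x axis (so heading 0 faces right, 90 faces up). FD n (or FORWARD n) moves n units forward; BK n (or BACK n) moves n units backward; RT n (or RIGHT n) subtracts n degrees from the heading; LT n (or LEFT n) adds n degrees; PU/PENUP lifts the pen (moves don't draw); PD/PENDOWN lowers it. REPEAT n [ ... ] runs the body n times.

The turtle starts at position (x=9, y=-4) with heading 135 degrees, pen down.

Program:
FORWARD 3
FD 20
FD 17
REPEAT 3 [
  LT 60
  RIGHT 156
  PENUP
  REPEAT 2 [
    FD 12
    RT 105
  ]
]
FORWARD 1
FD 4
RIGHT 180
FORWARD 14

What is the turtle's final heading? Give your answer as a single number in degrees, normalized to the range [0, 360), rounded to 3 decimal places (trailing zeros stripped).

Executing turtle program step by step:
Start: pos=(9,-4), heading=135, pen down
FD 3: (9,-4) -> (6.879,-1.879) [heading=135, draw]
FD 20: (6.879,-1.879) -> (-7.263,12.263) [heading=135, draw]
FD 17: (-7.263,12.263) -> (-19.284,24.284) [heading=135, draw]
REPEAT 3 [
  -- iteration 1/3 --
  LT 60: heading 135 -> 195
  RT 156: heading 195 -> 39
  PU: pen up
  REPEAT 2 [
    -- iteration 1/2 --
    FD 12: (-19.284,24.284) -> (-9.959,31.836) [heading=39, move]
    RT 105: heading 39 -> 294
    -- iteration 2/2 --
    FD 12: (-9.959,31.836) -> (-5.078,20.874) [heading=294, move]
    RT 105: heading 294 -> 189
  ]
  -- iteration 2/3 --
  LT 60: heading 189 -> 249
  RT 156: heading 249 -> 93
  PU: pen up
  REPEAT 2 [
    -- iteration 1/2 --
    FD 12: (-5.078,20.874) -> (-5.706,32.857) [heading=93, move]
    RT 105: heading 93 -> 348
    -- iteration 2/2 --
    FD 12: (-5.706,32.857) -> (6.032,30.362) [heading=348, move]
    RT 105: heading 348 -> 243
  ]
  -- iteration 3/3 --
  LT 60: heading 243 -> 303
  RT 156: heading 303 -> 147
  PU: pen up
  REPEAT 2 [
    -- iteration 1/2 --
    FD 12: (6.032,30.362) -> (-4.032,36.898) [heading=147, move]
    RT 105: heading 147 -> 42
    -- iteration 2/2 --
    FD 12: (-4.032,36.898) -> (4.886,44.927) [heading=42, move]
    RT 105: heading 42 -> 297
  ]
]
FD 1: (4.886,44.927) -> (5.34,44.036) [heading=297, move]
FD 4: (5.34,44.036) -> (7.156,40.472) [heading=297, move]
RT 180: heading 297 -> 117
FD 14: (7.156,40.472) -> (0.8,52.946) [heading=117, move]
Final: pos=(0.8,52.946), heading=117, 3 segment(s) drawn

Answer: 117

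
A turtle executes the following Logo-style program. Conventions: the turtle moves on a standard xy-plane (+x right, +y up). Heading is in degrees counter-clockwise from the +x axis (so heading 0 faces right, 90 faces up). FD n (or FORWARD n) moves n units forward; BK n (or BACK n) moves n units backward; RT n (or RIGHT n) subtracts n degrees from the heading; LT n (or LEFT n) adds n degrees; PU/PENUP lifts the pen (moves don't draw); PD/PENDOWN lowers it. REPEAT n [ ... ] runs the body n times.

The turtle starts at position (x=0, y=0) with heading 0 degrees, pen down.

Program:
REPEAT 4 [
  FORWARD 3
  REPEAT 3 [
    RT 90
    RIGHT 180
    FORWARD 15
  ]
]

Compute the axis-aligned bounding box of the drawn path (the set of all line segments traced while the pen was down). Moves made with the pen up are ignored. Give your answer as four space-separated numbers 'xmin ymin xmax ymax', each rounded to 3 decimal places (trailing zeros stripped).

Executing turtle program step by step:
Start: pos=(0,0), heading=0, pen down
REPEAT 4 [
  -- iteration 1/4 --
  FD 3: (0,0) -> (3,0) [heading=0, draw]
  REPEAT 3 [
    -- iteration 1/3 --
    RT 90: heading 0 -> 270
    RT 180: heading 270 -> 90
    FD 15: (3,0) -> (3,15) [heading=90, draw]
    -- iteration 2/3 --
    RT 90: heading 90 -> 0
    RT 180: heading 0 -> 180
    FD 15: (3,15) -> (-12,15) [heading=180, draw]
    -- iteration 3/3 --
    RT 90: heading 180 -> 90
    RT 180: heading 90 -> 270
    FD 15: (-12,15) -> (-12,0) [heading=270, draw]
  ]
  -- iteration 2/4 --
  FD 3: (-12,0) -> (-12,-3) [heading=270, draw]
  REPEAT 3 [
    -- iteration 1/3 --
    RT 90: heading 270 -> 180
    RT 180: heading 180 -> 0
    FD 15: (-12,-3) -> (3,-3) [heading=0, draw]
    -- iteration 2/3 --
    RT 90: heading 0 -> 270
    RT 180: heading 270 -> 90
    FD 15: (3,-3) -> (3,12) [heading=90, draw]
    -- iteration 3/3 --
    RT 90: heading 90 -> 0
    RT 180: heading 0 -> 180
    FD 15: (3,12) -> (-12,12) [heading=180, draw]
  ]
  -- iteration 3/4 --
  FD 3: (-12,12) -> (-15,12) [heading=180, draw]
  REPEAT 3 [
    -- iteration 1/3 --
    RT 90: heading 180 -> 90
    RT 180: heading 90 -> 270
    FD 15: (-15,12) -> (-15,-3) [heading=270, draw]
    -- iteration 2/3 --
    RT 90: heading 270 -> 180
    RT 180: heading 180 -> 0
    FD 15: (-15,-3) -> (0,-3) [heading=0, draw]
    -- iteration 3/3 --
    RT 90: heading 0 -> 270
    RT 180: heading 270 -> 90
    FD 15: (0,-3) -> (0,12) [heading=90, draw]
  ]
  -- iteration 4/4 --
  FD 3: (0,12) -> (0,15) [heading=90, draw]
  REPEAT 3 [
    -- iteration 1/3 --
    RT 90: heading 90 -> 0
    RT 180: heading 0 -> 180
    FD 15: (0,15) -> (-15,15) [heading=180, draw]
    -- iteration 2/3 --
    RT 90: heading 180 -> 90
    RT 180: heading 90 -> 270
    FD 15: (-15,15) -> (-15,0) [heading=270, draw]
    -- iteration 3/3 --
    RT 90: heading 270 -> 180
    RT 180: heading 180 -> 0
    FD 15: (-15,0) -> (0,0) [heading=0, draw]
  ]
]
Final: pos=(0,0), heading=0, 16 segment(s) drawn

Segment endpoints: x in {-15, -15, -15, -15, -12, -12, -12, -12, 0, 0, 0, 0, 0, 3, 3, 3, 3}, y in {-3, -3, -3, -3, 0, 0, 0, 0, 12, 12, 12, 12, 15, 15, 15, 15}
xmin=-15, ymin=-3, xmax=3, ymax=15

Answer: -15 -3 3 15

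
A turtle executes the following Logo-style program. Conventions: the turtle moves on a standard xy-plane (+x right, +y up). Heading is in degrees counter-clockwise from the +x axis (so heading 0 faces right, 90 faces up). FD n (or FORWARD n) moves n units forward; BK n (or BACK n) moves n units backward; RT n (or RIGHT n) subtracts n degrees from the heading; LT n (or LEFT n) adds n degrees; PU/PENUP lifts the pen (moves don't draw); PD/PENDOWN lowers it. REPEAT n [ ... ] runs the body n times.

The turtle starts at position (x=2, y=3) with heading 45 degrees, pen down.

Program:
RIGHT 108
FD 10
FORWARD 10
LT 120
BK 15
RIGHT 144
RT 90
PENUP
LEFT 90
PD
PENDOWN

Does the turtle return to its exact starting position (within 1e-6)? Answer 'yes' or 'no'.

Answer: no

Derivation:
Executing turtle program step by step:
Start: pos=(2,3), heading=45, pen down
RT 108: heading 45 -> 297
FD 10: (2,3) -> (6.54,-5.91) [heading=297, draw]
FD 10: (6.54,-5.91) -> (11.08,-14.82) [heading=297, draw]
LT 120: heading 297 -> 57
BK 15: (11.08,-14.82) -> (2.91,-27.4) [heading=57, draw]
RT 144: heading 57 -> 273
RT 90: heading 273 -> 183
PU: pen up
LT 90: heading 183 -> 273
PD: pen down
PD: pen down
Final: pos=(2.91,-27.4), heading=273, 3 segment(s) drawn

Start position: (2, 3)
Final position: (2.91, -27.4)
Distance = 30.414; >= 1e-6 -> NOT closed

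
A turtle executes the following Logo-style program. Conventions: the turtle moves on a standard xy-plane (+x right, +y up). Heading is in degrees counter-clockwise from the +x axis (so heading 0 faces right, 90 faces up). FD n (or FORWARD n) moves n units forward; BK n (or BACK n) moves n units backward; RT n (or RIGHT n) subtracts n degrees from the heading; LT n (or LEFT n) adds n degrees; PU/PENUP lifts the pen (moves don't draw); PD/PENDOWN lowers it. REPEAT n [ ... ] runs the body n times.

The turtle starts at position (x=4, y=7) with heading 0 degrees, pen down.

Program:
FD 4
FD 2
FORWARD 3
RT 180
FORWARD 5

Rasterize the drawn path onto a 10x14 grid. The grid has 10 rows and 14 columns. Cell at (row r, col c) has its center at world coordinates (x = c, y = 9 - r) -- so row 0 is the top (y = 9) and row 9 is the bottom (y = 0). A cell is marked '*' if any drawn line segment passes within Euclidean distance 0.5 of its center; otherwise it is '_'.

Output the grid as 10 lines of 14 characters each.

Segment 0: (4,7) -> (8,7)
Segment 1: (8,7) -> (10,7)
Segment 2: (10,7) -> (13,7)
Segment 3: (13,7) -> (8,7)

Answer: ______________
______________
____**********
______________
______________
______________
______________
______________
______________
______________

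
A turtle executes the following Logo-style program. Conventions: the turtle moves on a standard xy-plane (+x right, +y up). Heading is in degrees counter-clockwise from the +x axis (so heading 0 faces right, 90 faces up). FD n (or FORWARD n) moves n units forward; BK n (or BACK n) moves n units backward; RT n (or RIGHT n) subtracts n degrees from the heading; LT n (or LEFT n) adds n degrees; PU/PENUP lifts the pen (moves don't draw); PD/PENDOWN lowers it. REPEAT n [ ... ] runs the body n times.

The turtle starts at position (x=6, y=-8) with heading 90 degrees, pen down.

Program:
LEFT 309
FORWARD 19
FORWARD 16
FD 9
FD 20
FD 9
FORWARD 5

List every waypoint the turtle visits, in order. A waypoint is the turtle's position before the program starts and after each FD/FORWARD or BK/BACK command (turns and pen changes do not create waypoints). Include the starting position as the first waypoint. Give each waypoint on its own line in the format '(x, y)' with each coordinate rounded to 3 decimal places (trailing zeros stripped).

Executing turtle program step by step:
Start: pos=(6,-8), heading=90, pen down
LT 309: heading 90 -> 39
FD 19: (6,-8) -> (20.766,3.957) [heading=39, draw]
FD 16: (20.766,3.957) -> (33.2,14.026) [heading=39, draw]
FD 9: (33.2,14.026) -> (40.194,19.69) [heading=39, draw]
FD 20: (40.194,19.69) -> (55.737,32.277) [heading=39, draw]
FD 9: (55.737,32.277) -> (62.732,37.94) [heading=39, draw]
FD 5: (62.732,37.94) -> (66.617,41.087) [heading=39, draw]
Final: pos=(66.617,41.087), heading=39, 6 segment(s) drawn
Waypoints (7 total):
(6, -8)
(20.766, 3.957)
(33.2, 14.026)
(40.194, 19.69)
(55.737, 32.277)
(62.732, 37.94)
(66.617, 41.087)

Answer: (6, -8)
(20.766, 3.957)
(33.2, 14.026)
(40.194, 19.69)
(55.737, 32.277)
(62.732, 37.94)
(66.617, 41.087)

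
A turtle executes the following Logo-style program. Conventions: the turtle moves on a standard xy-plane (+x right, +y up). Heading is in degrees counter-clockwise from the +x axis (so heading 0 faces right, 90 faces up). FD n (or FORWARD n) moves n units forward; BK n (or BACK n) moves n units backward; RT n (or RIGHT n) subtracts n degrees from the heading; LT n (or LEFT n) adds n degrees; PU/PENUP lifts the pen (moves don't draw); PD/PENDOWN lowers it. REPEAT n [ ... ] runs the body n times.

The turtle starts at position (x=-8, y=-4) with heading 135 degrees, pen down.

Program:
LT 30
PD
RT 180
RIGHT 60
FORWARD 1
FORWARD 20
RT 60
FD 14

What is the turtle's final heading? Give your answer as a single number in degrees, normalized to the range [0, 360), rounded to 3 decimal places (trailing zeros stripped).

Answer: 225

Derivation:
Executing turtle program step by step:
Start: pos=(-8,-4), heading=135, pen down
LT 30: heading 135 -> 165
PD: pen down
RT 180: heading 165 -> 345
RT 60: heading 345 -> 285
FD 1: (-8,-4) -> (-7.741,-4.966) [heading=285, draw]
FD 20: (-7.741,-4.966) -> (-2.565,-24.284) [heading=285, draw]
RT 60: heading 285 -> 225
FD 14: (-2.565,-24.284) -> (-12.464,-34.184) [heading=225, draw]
Final: pos=(-12.464,-34.184), heading=225, 3 segment(s) drawn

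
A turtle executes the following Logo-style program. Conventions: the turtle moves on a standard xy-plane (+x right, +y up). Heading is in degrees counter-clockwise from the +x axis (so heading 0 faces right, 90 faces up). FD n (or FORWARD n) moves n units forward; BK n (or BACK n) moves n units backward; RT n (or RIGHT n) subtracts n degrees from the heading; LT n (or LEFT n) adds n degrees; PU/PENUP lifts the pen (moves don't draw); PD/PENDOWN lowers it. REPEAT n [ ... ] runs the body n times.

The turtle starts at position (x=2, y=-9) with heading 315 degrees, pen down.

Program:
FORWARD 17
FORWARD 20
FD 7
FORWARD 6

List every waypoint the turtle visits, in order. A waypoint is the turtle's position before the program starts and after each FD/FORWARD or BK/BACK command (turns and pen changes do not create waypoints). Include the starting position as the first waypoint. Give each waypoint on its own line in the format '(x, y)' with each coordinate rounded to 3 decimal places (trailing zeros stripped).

Answer: (2, -9)
(14.021, -21.021)
(28.163, -35.163)
(33.113, -40.113)
(37.355, -44.355)

Derivation:
Executing turtle program step by step:
Start: pos=(2,-9), heading=315, pen down
FD 17: (2,-9) -> (14.021,-21.021) [heading=315, draw]
FD 20: (14.021,-21.021) -> (28.163,-35.163) [heading=315, draw]
FD 7: (28.163,-35.163) -> (33.113,-40.113) [heading=315, draw]
FD 6: (33.113,-40.113) -> (37.355,-44.355) [heading=315, draw]
Final: pos=(37.355,-44.355), heading=315, 4 segment(s) drawn
Waypoints (5 total):
(2, -9)
(14.021, -21.021)
(28.163, -35.163)
(33.113, -40.113)
(37.355, -44.355)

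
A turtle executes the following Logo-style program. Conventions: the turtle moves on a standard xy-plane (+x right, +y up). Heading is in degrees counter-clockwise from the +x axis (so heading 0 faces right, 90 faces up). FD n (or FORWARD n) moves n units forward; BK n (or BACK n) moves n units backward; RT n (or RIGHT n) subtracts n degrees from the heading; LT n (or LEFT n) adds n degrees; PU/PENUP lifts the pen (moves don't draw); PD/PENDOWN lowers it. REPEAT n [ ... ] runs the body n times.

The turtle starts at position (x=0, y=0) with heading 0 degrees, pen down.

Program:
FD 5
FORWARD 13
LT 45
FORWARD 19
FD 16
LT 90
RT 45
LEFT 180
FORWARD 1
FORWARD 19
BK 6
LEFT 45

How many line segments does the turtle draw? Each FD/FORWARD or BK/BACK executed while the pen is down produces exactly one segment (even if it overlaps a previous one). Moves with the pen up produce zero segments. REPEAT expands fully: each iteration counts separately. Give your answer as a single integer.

Answer: 7

Derivation:
Executing turtle program step by step:
Start: pos=(0,0), heading=0, pen down
FD 5: (0,0) -> (5,0) [heading=0, draw]
FD 13: (5,0) -> (18,0) [heading=0, draw]
LT 45: heading 0 -> 45
FD 19: (18,0) -> (31.435,13.435) [heading=45, draw]
FD 16: (31.435,13.435) -> (42.749,24.749) [heading=45, draw]
LT 90: heading 45 -> 135
RT 45: heading 135 -> 90
LT 180: heading 90 -> 270
FD 1: (42.749,24.749) -> (42.749,23.749) [heading=270, draw]
FD 19: (42.749,23.749) -> (42.749,4.749) [heading=270, draw]
BK 6: (42.749,4.749) -> (42.749,10.749) [heading=270, draw]
LT 45: heading 270 -> 315
Final: pos=(42.749,10.749), heading=315, 7 segment(s) drawn
Segments drawn: 7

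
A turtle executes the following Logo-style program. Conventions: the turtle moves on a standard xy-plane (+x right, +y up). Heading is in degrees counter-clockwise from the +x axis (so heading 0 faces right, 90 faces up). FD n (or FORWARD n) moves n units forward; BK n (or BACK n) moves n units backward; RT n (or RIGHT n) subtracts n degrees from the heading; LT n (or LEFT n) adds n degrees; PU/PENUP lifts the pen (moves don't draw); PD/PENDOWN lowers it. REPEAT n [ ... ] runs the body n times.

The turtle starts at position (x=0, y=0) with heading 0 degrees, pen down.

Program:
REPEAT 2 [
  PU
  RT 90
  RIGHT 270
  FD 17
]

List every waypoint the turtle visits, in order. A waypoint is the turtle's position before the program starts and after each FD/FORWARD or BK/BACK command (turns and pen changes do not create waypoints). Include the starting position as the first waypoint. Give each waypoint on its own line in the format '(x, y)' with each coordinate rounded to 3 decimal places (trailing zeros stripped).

Executing turtle program step by step:
Start: pos=(0,0), heading=0, pen down
REPEAT 2 [
  -- iteration 1/2 --
  PU: pen up
  RT 90: heading 0 -> 270
  RT 270: heading 270 -> 0
  FD 17: (0,0) -> (17,0) [heading=0, move]
  -- iteration 2/2 --
  PU: pen up
  RT 90: heading 0 -> 270
  RT 270: heading 270 -> 0
  FD 17: (17,0) -> (34,0) [heading=0, move]
]
Final: pos=(34,0), heading=0, 0 segment(s) drawn
Waypoints (3 total):
(0, 0)
(17, 0)
(34, 0)

Answer: (0, 0)
(17, 0)
(34, 0)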